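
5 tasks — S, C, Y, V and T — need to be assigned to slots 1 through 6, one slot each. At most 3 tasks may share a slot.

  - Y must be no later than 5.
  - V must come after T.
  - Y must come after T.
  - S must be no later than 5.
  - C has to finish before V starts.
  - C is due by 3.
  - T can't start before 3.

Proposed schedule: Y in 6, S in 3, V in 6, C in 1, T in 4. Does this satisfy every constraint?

No — it violates: Y must be no later than 5

T can't start before 3 — holds.
C is due by 3 — holds.
V must come after T — holds.
S must be no later than 5 — holds.
Y must come after T — holds.
C has to finish before V starts — holds.
At most 3 tasks may share a slot — holds.
Y must be no later than 5 — violated.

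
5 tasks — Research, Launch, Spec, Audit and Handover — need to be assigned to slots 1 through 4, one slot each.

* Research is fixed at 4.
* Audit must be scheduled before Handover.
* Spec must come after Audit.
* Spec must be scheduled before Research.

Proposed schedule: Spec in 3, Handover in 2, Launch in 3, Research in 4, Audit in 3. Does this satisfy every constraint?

Spec must come after Audit — violated.
Research is fixed at 4 — holds.
Spec must be scheduled before Research — holds.
Audit must be scheduled before Handover — violated.

No — it violates: Audit must be scheduled before Handover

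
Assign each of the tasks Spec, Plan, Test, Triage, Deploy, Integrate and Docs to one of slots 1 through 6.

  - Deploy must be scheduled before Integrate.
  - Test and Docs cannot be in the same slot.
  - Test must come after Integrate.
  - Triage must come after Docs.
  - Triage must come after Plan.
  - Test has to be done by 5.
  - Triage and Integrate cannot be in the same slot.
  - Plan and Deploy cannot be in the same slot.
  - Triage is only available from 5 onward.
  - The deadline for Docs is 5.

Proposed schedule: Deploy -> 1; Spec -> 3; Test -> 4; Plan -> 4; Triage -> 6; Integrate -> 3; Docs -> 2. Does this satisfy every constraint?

Triage and Integrate cannot be in the same slot — holds.
Plan and Deploy cannot be in the same slot — holds.
Triage is only available from 5 onward — holds.
Deploy must be scheduled before Integrate — holds.
Test and Docs cannot be in the same slot — holds.
Test must come after Integrate — holds.
The deadline for Docs is 5 — holds.
Triage must come after Plan — holds.
Triage must come after Docs — holds.
Test has to be done by 5 — holds.

Yes, all constraints hold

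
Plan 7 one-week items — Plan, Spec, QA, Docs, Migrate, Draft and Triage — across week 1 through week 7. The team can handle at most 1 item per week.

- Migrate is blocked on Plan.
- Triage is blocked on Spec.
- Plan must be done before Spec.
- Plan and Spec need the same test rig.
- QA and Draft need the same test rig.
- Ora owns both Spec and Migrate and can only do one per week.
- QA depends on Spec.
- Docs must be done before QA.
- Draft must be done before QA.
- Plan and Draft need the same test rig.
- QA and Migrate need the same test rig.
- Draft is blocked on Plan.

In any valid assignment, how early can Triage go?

Precedence pushes Triage to at least week 3.
Triage at week 3 is achievable: Migrate=week 7; Draft=week 4; Docs=week 5; Plan=week 1; Triage=week 3; QA=week 6; Spec=week 2.

week 3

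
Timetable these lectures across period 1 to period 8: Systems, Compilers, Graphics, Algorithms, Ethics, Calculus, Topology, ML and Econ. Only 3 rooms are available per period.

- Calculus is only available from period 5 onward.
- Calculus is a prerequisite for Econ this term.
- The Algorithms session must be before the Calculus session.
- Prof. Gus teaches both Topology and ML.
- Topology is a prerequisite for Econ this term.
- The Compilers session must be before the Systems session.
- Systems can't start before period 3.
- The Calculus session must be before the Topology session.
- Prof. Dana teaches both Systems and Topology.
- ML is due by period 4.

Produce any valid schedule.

Ethics in period 2; Systems in period 3; Calculus in period 5; Topology in period 6; Graphics in period 2; ML in period 1; Compilers in period 1; Algorithms in period 1; Econ in period 7

Checking: Calculus(period 5) before Econ(period 7); Topology(period 6) before Econ(period 7); Calculus(period 5) before Topology(period 6); Algorithms(period 1) before Calculus(period 5); Compilers(period 1) before Systems(period 3); Topology(period 6) != ML(period 1); Systems(period 3) != Topology(period 6); Calculus=period 5 in [period 5,period 8]; ML=period 1 in [period 1,period 4]; Systems=period 3 in [period 3,period 8]; max 3 per period (cap 3).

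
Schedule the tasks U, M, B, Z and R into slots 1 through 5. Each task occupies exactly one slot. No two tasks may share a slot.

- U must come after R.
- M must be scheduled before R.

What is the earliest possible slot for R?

Precedence pushes R to at least 2; downstream work caps R at 4.
R at 2 is achievable: B -> 4, M -> 1, Z -> 5, U -> 3, R -> 2.

2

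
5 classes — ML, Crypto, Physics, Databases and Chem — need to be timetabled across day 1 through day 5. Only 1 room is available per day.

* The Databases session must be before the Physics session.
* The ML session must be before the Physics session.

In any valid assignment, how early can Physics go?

day 3

Precedence pushes Physics to at least day 2.
Physics at day 3 is achievable: ML=day 1, Databases=day 2, Physics=day 3, Chem=day 5, Crypto=day 4.
Nothing earlier works — the capacity limit rule out every day before day 3.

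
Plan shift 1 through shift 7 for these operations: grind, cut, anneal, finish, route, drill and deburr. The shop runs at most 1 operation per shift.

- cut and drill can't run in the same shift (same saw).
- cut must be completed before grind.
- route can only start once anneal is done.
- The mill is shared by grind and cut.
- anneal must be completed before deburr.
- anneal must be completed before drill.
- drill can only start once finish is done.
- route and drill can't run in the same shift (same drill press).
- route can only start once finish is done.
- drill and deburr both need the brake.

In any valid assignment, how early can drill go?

shift 3

Precedence pushes drill to at least shift 2.
drill at shift 3 is achievable: cut in shift 5, anneal in shift 1, drill in shift 3, route in shift 4, deburr in shift 7, grind in shift 6, finish in shift 2.
Nothing earlier works — the conflict and capacity constraints rule out every shift before shift 3.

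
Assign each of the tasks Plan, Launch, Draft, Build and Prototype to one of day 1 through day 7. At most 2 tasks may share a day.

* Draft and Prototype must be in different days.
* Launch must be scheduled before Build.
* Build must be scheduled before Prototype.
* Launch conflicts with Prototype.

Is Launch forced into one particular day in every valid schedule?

Launch can be day 1 (e.g. Prototype=day 3; Draft=day 2; Launch=day 1; Plan=day 1; Build=day 2) or day 2 (e.g. Plan in day 1, Build in day 3, Prototype in day 4, Launch in day 2, Draft in day 1).

No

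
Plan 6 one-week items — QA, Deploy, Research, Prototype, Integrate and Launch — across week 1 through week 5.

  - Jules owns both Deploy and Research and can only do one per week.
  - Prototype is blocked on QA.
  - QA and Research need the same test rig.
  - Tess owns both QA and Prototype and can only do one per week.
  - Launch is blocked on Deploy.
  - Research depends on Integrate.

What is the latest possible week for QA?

Downstream work caps QA at week 4.
QA at week 4 is achievable: QA -> week 4; Launch -> week 2; Integrate -> week 1; Prototype -> week 5; Research -> week 2; Deploy -> week 1.

week 4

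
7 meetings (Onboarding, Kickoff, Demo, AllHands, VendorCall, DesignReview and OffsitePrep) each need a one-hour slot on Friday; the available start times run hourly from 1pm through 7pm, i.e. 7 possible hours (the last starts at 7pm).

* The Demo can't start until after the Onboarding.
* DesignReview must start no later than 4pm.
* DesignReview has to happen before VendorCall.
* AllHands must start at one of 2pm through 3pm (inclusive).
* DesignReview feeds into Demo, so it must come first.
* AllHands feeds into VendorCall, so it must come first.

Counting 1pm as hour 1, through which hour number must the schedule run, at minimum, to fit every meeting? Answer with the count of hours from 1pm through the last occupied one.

3 hours

The precedence chain requires at least 2 distinct hours.
Propagating the time windows through the other constraints, VendorCall can't land before 3pm — that is hour 3 counting from 1pm — so the schedule must run through at least 3 hours.
3 works (last occupied hour: 3pm): for example AllHands in 2pm; Onboarding in 1pm; VendorCall in 3pm; DesignReview in 1pm; OffsitePrep in 1pm; Demo in 2pm; Kickoff in 1pm.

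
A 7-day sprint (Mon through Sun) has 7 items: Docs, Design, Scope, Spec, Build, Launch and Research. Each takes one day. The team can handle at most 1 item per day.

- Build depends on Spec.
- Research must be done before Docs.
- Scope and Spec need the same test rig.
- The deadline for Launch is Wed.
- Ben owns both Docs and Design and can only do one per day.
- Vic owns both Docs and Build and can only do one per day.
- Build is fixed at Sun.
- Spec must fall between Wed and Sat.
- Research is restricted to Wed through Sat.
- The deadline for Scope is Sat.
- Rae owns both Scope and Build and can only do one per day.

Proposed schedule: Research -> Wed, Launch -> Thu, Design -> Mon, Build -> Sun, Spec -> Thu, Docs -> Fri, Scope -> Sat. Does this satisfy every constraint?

Scope and Spec need the same test rig — holds.
The deadline for Scope is Sat — holds.
The team can handle at most 1 item per day — violated.
Rae owns both Scope and Build and can only do one per day — holds.
Ben owns both Docs and Design and can only do one per day — holds.
Build is fixed at Sun — holds.
Spec must fall between Wed and Sat — holds.
The deadline for Launch is Wed — violated.
Build depends on Spec — holds.
Research is restricted to Wed through Sat — holds.
Vic owns both Docs and Build and can only do one per day — holds.
Research must be done before Docs — holds.

No. The deadline for Launch is Wed is not satisfied.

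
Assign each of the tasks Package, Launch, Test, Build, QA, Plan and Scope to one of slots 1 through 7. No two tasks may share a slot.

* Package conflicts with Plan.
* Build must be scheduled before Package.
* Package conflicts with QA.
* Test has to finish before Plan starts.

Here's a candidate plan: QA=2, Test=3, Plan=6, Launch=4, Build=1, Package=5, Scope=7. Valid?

Yes

No two tasks may share a slot — holds.
Test has to finish before Plan starts — holds.
Build must be scheduled before Package — holds.
Package conflicts with Plan — holds.
Package conflicts with QA — holds.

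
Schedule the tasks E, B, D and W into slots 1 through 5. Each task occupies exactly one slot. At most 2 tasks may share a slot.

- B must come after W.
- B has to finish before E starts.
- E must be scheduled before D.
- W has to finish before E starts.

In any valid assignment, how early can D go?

4

Precedence pushes D to at least 4.
D at 4 is achievable: B in 2, D in 4, E in 3, W in 1.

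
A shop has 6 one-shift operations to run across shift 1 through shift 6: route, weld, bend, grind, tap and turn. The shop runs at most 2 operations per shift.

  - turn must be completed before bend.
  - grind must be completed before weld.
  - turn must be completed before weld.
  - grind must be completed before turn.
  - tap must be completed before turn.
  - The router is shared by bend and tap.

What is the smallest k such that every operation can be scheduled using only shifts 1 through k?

The precedence chain requires at least 3 distinct shifts.
With at most 2 per shift and 6 operations, at least 3 shifts are needed.
3 works (last occupied shift: shift 3): for example bend in shift 3; grind in shift 1; weld in shift 3; tap in shift 1; turn in shift 2; route in shift 2.

3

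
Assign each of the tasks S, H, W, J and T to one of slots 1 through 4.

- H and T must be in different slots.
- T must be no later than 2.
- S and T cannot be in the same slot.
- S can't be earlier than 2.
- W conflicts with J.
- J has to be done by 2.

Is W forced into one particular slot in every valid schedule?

W can be 1 (e.g. J -> 2; S -> 2; T -> 1; W -> 1; H -> 2) or 2 (e.g. W -> 2, J -> 1, T -> 1, H -> 2, S -> 2).

No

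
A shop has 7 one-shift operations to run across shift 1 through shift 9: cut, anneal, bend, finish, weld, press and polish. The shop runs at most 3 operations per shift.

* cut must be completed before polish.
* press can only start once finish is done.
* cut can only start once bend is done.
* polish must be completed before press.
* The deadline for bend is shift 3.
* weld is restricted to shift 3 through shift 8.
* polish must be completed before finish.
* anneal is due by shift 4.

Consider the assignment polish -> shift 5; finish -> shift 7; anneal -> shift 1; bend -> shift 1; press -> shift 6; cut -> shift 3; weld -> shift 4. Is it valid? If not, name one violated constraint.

anneal is due by shift 4 — holds.
press can only start once finish is done — violated.
cut must be completed before polish — holds.
The deadline for bend is shift 3 — holds.
polish must be completed before finish — holds.
The shop runs at most 3 operations per shift — holds.
polish must be completed before press — holds.
weld is restricted to shift 3 through shift 8 — holds.
cut can only start once bend is done — holds.

No. press can only start once finish is done is not satisfied.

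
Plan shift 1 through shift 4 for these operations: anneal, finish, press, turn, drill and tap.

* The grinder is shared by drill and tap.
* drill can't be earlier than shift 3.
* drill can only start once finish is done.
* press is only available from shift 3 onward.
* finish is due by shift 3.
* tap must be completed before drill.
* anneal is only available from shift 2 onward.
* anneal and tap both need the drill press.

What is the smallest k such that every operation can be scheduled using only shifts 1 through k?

3

The precedence chain requires at least 2 distinct shifts.
press can't be placed before shift 3, so the schedule must run through at least shift 3.
3 works (last occupied shift: shift 3): for example turn -> shift 1; anneal -> shift 2; tap -> shift 1; finish -> shift 1; press -> shift 3; drill -> shift 3.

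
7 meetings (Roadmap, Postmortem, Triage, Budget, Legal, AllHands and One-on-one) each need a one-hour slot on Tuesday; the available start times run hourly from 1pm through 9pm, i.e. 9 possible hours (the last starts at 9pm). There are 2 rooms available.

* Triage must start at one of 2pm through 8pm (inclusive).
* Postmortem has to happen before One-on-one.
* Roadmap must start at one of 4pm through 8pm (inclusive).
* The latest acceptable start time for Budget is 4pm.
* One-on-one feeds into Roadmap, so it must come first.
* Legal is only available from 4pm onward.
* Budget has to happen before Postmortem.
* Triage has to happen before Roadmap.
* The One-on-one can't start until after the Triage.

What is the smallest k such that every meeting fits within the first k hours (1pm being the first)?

4 hours

The precedence chain requires at least 4 distinct hours.
With at most 2 per hour and 7 meetings, at least 4 hours are needed.
4 works (last occupied hour: 4pm): for example Roadmap=4pm, Legal=4pm, Postmortem=2pm, Triage=2pm, AllHands=1pm, Budget=1pm, One-on-one=3pm.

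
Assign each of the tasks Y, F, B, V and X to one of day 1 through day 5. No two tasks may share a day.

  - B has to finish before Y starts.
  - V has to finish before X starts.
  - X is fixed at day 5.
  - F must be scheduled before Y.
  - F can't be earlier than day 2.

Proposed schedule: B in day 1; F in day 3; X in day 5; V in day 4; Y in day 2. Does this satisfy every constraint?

No two tasks may share a day — holds.
X is fixed at day 5 — holds.
B has to finish before Y starts — holds.
F must be scheduled before Y — violated.
V has to finish before X starts — holds.
F can't be earlier than day 2 — holds.

Invalid. F must be scheduled before Y.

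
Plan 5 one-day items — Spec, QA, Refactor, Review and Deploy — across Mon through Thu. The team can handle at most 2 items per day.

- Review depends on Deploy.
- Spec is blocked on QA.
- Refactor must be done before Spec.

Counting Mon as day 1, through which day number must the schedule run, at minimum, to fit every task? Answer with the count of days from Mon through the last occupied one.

The precedence chain requires at least 2 distinct days.
With at most 2 per day and 5 tasks, at least 3 days are needed.
3 works (last occupied day: Wed): for example Deploy=Tue, Review=Wed, Spec=Tue, QA=Mon, Refactor=Mon.

3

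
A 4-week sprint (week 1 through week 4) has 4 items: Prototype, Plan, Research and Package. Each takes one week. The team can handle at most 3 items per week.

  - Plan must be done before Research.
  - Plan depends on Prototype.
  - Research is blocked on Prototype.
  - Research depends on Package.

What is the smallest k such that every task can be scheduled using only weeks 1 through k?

The precedence chain requires at least 3 distinct weeks.
With at most 3 per week and 4 tasks, at least 2 weeks are needed.
3 works (last occupied week: week 3): for example Research in week 3, Plan in week 2, Package in week 1, Prototype in week 1.

3 weeks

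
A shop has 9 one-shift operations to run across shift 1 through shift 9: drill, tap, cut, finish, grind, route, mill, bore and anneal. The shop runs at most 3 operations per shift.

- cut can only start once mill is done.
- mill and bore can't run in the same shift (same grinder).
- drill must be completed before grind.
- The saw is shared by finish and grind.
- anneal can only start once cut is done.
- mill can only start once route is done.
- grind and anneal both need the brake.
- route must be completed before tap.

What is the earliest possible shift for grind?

Precedence pushes grind to at least shift 2.
grind at shift 2 is achievable: anneal -> shift 4, drill -> shift 1, bore -> shift 3, tap -> shift 2, route -> shift 1, finish -> shift 1, cut -> shift 3, grind -> shift 2, mill -> shift 2.

shift 2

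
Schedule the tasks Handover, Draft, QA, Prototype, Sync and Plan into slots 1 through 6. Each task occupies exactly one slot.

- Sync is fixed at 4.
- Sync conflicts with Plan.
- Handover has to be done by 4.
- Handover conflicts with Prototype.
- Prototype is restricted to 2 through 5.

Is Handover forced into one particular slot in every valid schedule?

Handover can be 1 (e.g. Draft in 1, Handover in 1, Sync in 4, Plan in 1, Prototype in 2, QA in 1) or 2 (e.g. Handover=2; QA=1; Draft=1; Sync=4; Prototype=3; Plan=1).

No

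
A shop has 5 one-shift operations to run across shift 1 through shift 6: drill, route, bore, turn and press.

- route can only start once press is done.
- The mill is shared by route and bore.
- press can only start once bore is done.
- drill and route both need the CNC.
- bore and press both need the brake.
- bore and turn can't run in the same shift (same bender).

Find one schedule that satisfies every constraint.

bore -> shift 1; press -> shift 2; drill -> shift 1; route -> shift 3; turn -> shift 2

Checking: press(shift 2) before route(shift 3); bore(shift 1) before press(shift 2); bore(shift 1) != turn(shift 2); route(shift 3) != bore(shift 1); drill(shift 1) != route(shift 3); bore(shift 1) != press(shift 2).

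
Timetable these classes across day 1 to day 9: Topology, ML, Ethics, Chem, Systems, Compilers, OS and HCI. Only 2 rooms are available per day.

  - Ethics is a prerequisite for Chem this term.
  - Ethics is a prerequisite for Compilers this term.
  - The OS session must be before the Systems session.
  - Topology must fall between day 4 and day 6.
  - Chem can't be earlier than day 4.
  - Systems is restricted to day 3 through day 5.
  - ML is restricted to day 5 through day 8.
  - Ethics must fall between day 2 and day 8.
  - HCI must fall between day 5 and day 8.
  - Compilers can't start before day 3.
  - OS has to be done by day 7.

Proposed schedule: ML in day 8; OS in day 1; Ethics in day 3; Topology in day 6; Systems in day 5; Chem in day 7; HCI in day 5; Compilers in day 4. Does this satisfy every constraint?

Valid

ML is restricted to day 5 through day 8 — holds.
The OS session must be before the Systems session — holds.
Topology must fall between day 4 and day 6 — holds.
Compilers can't start before day 3 — holds.
Ethics must fall between day 2 and day 8 — holds.
Only 2 rooms are available per day — holds.
Chem can't be earlier than day 4 — holds.
OS has to be done by day 7 — holds.
HCI must fall between day 5 and day 8 — holds.
Systems is restricted to day 3 through day 5 — holds.
Ethics is a prerequisite for Chem this term — holds.
Ethics is a prerequisite for Compilers this term — holds.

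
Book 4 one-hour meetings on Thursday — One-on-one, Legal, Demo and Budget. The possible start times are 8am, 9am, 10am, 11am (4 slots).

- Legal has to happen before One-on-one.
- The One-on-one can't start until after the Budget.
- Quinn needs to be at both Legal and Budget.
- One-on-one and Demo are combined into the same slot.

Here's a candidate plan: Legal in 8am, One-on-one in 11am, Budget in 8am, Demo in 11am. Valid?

Invalid. Quinn needs to be at both Legal and Budget.

Quinn needs to be at both Legal and Budget — violated.
The One-on-one can't start until after the Budget — holds.
Legal has to happen before One-on-one — holds.
One-on-one and Demo are combined into the same slot — holds.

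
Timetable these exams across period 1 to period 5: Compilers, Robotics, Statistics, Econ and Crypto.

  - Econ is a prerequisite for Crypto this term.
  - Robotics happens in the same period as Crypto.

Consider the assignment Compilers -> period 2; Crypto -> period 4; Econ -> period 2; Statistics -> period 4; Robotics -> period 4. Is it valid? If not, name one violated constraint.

Robotics happens in the same period as Crypto — holds.
Econ is a prerequisite for Crypto this term — holds.

Yes, all constraints hold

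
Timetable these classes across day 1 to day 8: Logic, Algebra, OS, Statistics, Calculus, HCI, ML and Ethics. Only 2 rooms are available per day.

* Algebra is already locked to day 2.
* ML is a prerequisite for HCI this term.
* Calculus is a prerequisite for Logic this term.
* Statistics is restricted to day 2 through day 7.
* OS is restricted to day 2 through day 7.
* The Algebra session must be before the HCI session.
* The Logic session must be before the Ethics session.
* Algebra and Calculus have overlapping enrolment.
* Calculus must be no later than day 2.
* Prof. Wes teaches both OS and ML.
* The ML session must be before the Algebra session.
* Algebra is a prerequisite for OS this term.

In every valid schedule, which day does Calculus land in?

Calculus's window is day 1–day 2.
Algebra is fixed at day 2, and Calculus can't share a day with Algebra.
So Calculus must be day 1.

day 1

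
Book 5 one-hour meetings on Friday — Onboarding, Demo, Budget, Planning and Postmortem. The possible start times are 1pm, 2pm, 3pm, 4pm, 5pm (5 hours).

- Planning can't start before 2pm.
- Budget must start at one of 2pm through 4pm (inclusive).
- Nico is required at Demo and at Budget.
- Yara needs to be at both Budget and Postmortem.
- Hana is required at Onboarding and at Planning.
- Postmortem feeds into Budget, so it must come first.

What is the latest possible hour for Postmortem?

Downstream work caps Postmortem at 3pm.
Postmortem at 3pm is achievable: Onboarding=1pm, Postmortem=3pm, Planning=2pm, Budget=4pm, Demo=1pm.

3pm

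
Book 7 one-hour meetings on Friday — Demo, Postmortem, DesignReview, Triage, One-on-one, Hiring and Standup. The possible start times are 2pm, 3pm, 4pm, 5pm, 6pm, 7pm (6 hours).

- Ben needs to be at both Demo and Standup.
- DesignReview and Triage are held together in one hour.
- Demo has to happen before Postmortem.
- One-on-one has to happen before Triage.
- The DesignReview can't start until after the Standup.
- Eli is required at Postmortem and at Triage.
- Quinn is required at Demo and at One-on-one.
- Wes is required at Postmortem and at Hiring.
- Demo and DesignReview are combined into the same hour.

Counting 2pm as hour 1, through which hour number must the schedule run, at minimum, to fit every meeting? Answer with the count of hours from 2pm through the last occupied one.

3 hours

The precedence chain requires at least 3 distinct hours.
3 works (last occupied hour: 4pm): for example Standup in 2pm, DesignReview in 3pm, Demo in 3pm, Hiring in 2pm, One-on-one in 2pm, Postmortem in 4pm, Triage in 3pm.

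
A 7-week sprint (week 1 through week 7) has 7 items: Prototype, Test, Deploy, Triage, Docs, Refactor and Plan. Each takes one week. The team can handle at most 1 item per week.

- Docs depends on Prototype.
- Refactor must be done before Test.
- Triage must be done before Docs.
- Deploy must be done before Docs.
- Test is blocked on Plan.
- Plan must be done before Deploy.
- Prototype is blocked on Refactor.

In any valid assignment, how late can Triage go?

Downstream work caps Triage at week 6.
Triage at week 6 is achievable: Test -> week 4, Triage -> week 6, Refactor -> week 1, Deploy -> week 5, Plan -> week 3, Docs -> week 7, Prototype -> week 2.

week 6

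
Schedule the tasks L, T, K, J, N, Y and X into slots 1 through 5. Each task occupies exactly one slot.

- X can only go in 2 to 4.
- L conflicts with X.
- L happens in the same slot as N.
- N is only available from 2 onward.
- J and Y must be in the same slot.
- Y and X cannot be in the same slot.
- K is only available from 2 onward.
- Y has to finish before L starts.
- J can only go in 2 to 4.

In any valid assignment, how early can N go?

3

N is available from 2; N must be in the same slot as L, which can't be before 3, so N is at least 3.
N at 3 is achievable: J in 2, K in 2, X in 4, L in 3, N in 3, Y in 2, T in 1.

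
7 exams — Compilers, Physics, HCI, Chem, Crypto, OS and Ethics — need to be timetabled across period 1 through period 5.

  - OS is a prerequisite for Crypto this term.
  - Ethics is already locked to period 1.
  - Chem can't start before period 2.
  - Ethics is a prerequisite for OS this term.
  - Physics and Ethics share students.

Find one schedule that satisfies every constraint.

HCI=period 1, Ethics=period 1, OS=period 2, Physics=period 2, Compilers=period 1, Crypto=period 3, Chem=period 2

Checking: Ethics(period 1) before OS(period 2); OS(period 2) before Crypto(period 3); Physics(period 2) != Ethics(period 1); Ethics=period 1 in [period 1,period 1]; Chem=period 2 in [period 2,period 5].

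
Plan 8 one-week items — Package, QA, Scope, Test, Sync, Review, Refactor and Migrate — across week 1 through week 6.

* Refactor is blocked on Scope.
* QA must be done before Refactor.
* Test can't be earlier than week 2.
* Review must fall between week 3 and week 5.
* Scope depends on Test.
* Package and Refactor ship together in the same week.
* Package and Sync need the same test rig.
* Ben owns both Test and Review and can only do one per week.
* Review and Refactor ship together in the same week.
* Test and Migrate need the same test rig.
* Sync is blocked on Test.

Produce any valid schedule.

Migrate in week 1; Review in week 4; Scope in week 3; QA in week 1; Refactor in week 4; Sync in week 3; Test in week 2; Package in week 4

Checking: Scope(week 3) before Refactor(week 4); QA(week 1) before Refactor(week 4); Test(week 2) before Scope(week 3); Test(week 2) before Sync(week 3); Test(week 2) != Migrate(week 1); Test(week 2) != Review(week 4); Package(week 4) != Sync(week 3); Package = Refactor = week 4; Review = Refactor = week 4; Review=week 4 in [week 3,week 5]; Test=week 2 in [week 2,week 6].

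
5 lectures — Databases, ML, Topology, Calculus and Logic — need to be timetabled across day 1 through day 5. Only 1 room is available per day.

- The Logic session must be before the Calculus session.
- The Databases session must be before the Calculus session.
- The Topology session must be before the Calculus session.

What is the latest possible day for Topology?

day 4

Downstream work caps Topology at day 4.
Topology at day 4 is achievable: ML -> day 3, Calculus -> day 5, Databases -> day 1, Logic -> day 2, Topology -> day 4.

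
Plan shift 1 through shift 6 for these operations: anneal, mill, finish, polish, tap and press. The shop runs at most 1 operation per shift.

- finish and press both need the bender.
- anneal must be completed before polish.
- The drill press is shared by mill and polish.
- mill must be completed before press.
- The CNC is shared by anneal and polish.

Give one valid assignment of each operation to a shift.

press -> shift 4, mill -> shift 2, finish -> shift 5, polish -> shift 3, tap -> shift 6, anneal -> shift 1

Checking: anneal(shift 1) before polish(shift 3); mill(shift 2) before press(shift 4); anneal(shift 1) != polish(shift 3); finish(shift 5) != press(shift 4); mill(shift 2) != polish(shift 3); max 1 per shift (cap 1).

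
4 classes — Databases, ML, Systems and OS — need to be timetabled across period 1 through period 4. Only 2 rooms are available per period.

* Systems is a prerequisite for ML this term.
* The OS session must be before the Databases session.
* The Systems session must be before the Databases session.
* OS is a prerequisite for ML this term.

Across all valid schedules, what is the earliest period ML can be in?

period 2

Precedence pushes ML to at least period 2.
ML at period 2 is achievable: Systems -> period 1; ML -> period 2; Databases -> period 2; OS -> period 1.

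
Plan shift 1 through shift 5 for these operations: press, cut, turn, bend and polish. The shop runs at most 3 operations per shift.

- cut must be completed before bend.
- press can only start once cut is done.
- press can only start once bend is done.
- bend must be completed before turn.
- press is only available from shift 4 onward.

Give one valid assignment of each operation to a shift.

bend=shift 2, turn=shift 3, cut=shift 1, polish=shift 1, press=shift 4

Checking: cut(shift 1) before bend(shift 2); bend(shift 2) before press(shift 4); bend(shift 2) before turn(shift 3); cut(shift 1) before press(shift 4); press=shift 4 in [shift 4,shift 5]; max 2 per shift (cap 3).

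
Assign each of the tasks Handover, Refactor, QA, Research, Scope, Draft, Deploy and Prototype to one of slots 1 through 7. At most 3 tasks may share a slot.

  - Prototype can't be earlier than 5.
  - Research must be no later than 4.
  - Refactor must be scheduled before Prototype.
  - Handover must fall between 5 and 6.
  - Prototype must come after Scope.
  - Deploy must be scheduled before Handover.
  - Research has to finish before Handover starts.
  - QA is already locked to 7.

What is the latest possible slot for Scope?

Downstream work caps Scope at 6.
Scope at 6 is achievable: Scope in 6, QA in 7, Refactor in 1, Research in 1, Draft in 2, Deploy in 1, Prototype in 7, Handover in 5.

6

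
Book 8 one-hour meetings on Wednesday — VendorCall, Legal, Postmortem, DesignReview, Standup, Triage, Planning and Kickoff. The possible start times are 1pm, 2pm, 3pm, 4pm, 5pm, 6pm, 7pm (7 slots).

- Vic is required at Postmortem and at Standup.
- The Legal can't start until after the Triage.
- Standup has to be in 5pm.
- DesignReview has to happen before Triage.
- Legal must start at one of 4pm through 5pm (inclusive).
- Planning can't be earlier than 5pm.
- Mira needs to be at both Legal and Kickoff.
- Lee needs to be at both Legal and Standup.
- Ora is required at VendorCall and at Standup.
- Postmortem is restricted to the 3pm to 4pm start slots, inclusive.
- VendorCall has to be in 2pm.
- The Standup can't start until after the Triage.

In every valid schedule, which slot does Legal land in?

Legal's window is 4pm–5pm.
Standup is fixed at 5pm, and Legal can't share a slot with Standup.
So Legal must be 4pm.

4pm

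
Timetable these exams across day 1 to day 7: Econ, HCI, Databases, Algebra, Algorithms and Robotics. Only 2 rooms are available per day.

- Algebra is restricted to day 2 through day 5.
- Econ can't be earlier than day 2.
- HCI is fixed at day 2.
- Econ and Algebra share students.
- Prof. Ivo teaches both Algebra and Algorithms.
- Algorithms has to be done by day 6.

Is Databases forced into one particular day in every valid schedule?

Databases can be day 1 (e.g. Econ -> day 3, Algebra -> day 2, HCI -> day 2, Algorithms -> day 1, Robotics -> day 3, Databases -> day 1) or day 2 (e.g. HCI in day 2, Algebra in day 3, Robotics in day 1, Algorithms in day 1, Econ in day 4, Databases in day 2).

No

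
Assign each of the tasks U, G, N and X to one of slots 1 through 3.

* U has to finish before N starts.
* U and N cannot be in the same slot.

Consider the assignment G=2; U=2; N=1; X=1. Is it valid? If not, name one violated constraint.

No — it violates: U has to finish before N starts

U has to finish before N starts — violated.
U and N cannot be in the same slot — holds.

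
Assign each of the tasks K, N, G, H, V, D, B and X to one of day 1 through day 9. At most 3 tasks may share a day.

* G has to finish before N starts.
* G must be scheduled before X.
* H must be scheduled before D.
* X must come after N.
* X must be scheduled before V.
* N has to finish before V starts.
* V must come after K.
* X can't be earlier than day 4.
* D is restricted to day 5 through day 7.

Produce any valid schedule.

V -> day 5, D -> day 5, K -> day 1, B -> day 2, X -> day 4, H -> day 1, N -> day 2, G -> day 1

Checking: G(day 1) before N(day 2); X(day 4) before V(day 5); G(day 1) before X(day 4); N(day 2) before V(day 5); K(day 1) before V(day 5); H(day 1) before D(day 5); N(day 2) before X(day 4); X=day 4 in [day 4,day 9]; D=day 5 in [day 5,day 7]; max 3 per day (cap 3).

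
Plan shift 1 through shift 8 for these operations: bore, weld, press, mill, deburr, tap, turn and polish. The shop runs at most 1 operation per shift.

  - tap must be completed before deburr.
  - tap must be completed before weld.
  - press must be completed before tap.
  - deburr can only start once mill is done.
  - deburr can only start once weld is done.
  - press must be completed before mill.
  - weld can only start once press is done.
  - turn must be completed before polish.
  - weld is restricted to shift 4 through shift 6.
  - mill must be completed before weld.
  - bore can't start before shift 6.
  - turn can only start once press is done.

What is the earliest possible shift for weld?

shift 4

Weld is available from shift 4; weld's own window allows nothing later than shift 6.
weld at shift 4 is achievable: tap -> shift 3; bore -> shift 6; turn -> shift 7; mill -> shift 2; deburr -> shift 5; polish -> shift 8; press -> shift 1; weld -> shift 4.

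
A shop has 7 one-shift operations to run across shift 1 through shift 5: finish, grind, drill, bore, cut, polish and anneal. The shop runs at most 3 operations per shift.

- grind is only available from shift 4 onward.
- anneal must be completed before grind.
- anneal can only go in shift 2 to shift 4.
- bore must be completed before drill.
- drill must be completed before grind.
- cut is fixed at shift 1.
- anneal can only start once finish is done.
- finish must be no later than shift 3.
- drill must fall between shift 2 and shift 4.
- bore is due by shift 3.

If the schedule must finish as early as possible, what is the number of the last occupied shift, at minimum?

The precedence chain requires at least 3 distinct shifts.
With at most 3 per shift and 7 operations, at least 3 shifts are needed.
grind can't be placed before shift 4, so the schedule must run through at least shift 4.
4 works (last occupied shift: shift 4): for example bore -> shift 1, cut -> shift 1, grind -> shift 4, drill -> shift 2, finish -> shift 1, polish -> shift 2, anneal -> shift 2.

4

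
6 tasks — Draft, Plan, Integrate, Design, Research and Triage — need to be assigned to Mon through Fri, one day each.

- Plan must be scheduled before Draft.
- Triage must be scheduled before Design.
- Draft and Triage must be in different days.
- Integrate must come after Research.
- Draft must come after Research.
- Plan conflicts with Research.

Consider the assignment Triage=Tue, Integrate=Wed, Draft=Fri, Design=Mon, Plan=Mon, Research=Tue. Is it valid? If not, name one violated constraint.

No. Triage must be scheduled before Design is not satisfied.

Integrate must come after Research — holds.
Plan conflicts with Research — holds.
Triage must be scheduled before Design — violated.
Draft must come after Research — holds.
Draft and Triage must be in different days — holds.
Plan must be scheduled before Draft — holds.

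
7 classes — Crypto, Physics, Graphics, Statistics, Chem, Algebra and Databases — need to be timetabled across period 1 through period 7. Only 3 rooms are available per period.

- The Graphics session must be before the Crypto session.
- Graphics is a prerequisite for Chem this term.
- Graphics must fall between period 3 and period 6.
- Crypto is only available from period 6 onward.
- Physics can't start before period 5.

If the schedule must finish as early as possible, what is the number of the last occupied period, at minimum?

The precedence chain requires at least 2 distinct periods.
With at most 3 per period and 7 classes, at least 3 periods are needed.
Crypto can't be placed before period 6, so the schedule must run through at least period 6.
6 works (last occupied period: period 6): for example Graphics -> period 3; Physics -> period 5; Crypto -> period 6; Algebra -> period 1; Statistics -> period 1; Databases -> period 1; Chem -> period 4.

6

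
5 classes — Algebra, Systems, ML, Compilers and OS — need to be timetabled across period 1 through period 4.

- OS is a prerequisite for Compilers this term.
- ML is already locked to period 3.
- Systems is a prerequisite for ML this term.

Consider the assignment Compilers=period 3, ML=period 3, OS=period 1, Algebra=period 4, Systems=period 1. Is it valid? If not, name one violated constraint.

OS is a prerequisite for Compilers this term — holds.
Systems is a prerequisite for ML this term — holds.
ML is already locked to period 3 — holds.

Yes, all constraints hold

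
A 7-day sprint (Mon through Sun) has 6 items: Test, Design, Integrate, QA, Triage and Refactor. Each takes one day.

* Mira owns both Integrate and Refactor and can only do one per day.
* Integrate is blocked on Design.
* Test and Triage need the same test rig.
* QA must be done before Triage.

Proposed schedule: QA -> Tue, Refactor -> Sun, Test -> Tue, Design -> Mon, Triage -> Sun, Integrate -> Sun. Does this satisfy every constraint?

No. Mira owns both Integrate and Refactor and can only do one per day is not satisfied.

Integrate is blocked on Design — holds.
QA must be done before Triage — holds.
Mira owns both Integrate and Refactor and can only do one per day — violated.
Test and Triage need the same test rig — holds.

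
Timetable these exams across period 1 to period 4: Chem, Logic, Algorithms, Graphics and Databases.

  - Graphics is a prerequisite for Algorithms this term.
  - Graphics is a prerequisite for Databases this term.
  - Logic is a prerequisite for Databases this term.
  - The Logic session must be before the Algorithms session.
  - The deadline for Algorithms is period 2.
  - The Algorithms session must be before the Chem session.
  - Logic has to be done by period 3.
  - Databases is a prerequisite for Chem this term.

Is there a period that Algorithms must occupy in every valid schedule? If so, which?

Precedence pushes Algorithms to at least period 2; Algorithms's own window allows nothing later than period 2.
So Algorithms is pinned to period 2.

period 2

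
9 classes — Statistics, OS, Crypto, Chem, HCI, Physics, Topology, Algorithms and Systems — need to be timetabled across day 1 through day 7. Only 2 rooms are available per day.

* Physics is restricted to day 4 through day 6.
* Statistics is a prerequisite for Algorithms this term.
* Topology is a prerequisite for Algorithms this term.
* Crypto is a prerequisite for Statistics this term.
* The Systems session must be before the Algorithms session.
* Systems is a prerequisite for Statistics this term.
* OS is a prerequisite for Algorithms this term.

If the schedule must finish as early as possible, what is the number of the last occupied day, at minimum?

day 5

The precedence chain requires at least 3 distinct days.
With at most 2 per day and 9 classes, at least 5 days are needed.
Physics can't be placed before day 4, so the schedule must run through at least day 4.
5 works (last occupied day: day 5): for example OS in day 2, HCI in day 5, Physics in day 4, Crypto in day 1, Topology in day 3, Statistics in day 2, Chem in day 3, Algorithms in day 4, Systems in day 1.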